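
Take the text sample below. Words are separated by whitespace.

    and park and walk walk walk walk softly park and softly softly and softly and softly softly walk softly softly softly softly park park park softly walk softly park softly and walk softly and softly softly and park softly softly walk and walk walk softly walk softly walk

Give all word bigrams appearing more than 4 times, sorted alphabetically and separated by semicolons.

Bigram counts meeting the condition (more than 4 times):
  softly and: 5
  softly softly: 7
  softly walk: 5
  walk softly: 6

softly and; softly softly; softly walk; walk softly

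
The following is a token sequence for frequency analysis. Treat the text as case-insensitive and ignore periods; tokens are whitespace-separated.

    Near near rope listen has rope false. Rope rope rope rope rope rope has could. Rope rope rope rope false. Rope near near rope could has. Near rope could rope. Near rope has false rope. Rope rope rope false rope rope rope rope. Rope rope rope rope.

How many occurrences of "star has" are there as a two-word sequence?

Scanning the 46 overlapping bigram windows for "star has":
  (none found)

0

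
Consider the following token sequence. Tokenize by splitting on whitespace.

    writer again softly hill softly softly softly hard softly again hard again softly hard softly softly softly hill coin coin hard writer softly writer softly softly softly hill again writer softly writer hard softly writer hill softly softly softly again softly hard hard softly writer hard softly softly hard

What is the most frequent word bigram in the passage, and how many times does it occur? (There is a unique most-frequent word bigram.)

"softly softly", 9 times

Bigram frequencies (highest first):
  softly softly: 9
  hard softly: 5
  softly hard: 4
  softly writer: 4
  again softly: 3
  softly hill: 3
  … (15 more, each ≤ 3)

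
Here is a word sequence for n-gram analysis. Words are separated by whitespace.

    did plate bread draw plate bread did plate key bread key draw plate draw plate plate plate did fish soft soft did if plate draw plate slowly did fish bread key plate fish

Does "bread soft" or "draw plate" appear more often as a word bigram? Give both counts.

"draw plate" (4 vs 0)

"bread soft": 0 occurrences
"draw plate": 4 occurrences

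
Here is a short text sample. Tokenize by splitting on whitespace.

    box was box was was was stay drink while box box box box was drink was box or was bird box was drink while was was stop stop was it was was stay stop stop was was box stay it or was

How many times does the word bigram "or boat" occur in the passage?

0

Scanning the 41 overlapping bigram windows for "or boat":
  (none found)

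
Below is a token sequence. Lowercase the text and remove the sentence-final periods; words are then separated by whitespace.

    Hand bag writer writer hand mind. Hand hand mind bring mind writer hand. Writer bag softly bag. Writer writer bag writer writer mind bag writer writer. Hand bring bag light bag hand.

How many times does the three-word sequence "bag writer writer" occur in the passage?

Scanning the 30 overlapping trigram windows for "bag writer writer":
  position 2–4: bag writer writer
  position 17–19: bag writer writer
  position 20–22: bag writer writer
  position 24–26: bag writer writer

4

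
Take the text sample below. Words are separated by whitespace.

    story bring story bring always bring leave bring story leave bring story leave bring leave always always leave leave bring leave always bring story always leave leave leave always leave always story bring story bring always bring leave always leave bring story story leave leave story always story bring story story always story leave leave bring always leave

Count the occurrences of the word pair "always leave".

Scanning the 57 overlapping bigram windows for "always leave":
  position 17–18: always leave
  position 25–26: always leave
  position 29–30: always leave
  position 39–40: always leave
  position 57–58: always leave

5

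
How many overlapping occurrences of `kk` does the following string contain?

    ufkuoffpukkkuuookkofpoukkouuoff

Sliding a length-2 window over the 31 characters (30 positions):
  position 10–11: kk
  position 11–12: kk
  position 17–18: kk
  position 24–25: kk

4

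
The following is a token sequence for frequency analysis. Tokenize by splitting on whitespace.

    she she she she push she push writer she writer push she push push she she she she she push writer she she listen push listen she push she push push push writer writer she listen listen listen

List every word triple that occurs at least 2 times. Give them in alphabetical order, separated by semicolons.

Trigram counts meeting the condition (at least 2 times):
  push she push: 3
  push writer she: 2
  she push push: 2
  she push she: 2
  she push writer: 2
  she she push: 2
  she she she: 5

push she push; push writer she; she push push; she push she; she push writer; she she push; she she she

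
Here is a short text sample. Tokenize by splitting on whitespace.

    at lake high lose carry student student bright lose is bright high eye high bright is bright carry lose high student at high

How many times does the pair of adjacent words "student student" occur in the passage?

Scanning the 22 overlapping bigram windows for "student student":
  position 6–7: student student

1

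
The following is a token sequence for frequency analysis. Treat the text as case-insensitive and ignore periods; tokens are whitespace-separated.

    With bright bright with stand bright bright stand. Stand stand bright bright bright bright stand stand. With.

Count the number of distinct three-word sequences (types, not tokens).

17 tokens → 15 trigram windows in total.
Repeated trigrams (each contributes count−1 duplicates):
  bright bright bright: 2
  bright bright stand: 2
  bright stand stand: 2
  stand bright bright: 2
4 duplicate windows → 15 − 4 = 11 distinct.

11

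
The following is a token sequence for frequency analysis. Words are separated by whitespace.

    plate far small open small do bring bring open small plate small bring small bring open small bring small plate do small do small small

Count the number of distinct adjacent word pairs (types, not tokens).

25 tokens → 24 bigram windows in total.
Repeated bigrams (each contributes count−1 duplicates):
  open small: 3
  small bring: 3
  bring open: 2
  bring small: 2
  do small: 2
  small do: 2
  small plate: 2
9 duplicate windows → 24 − 9 = 15 distinct.

15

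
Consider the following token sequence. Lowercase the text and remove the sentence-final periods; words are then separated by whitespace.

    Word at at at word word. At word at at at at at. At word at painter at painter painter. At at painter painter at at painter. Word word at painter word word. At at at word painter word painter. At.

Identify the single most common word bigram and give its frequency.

"at at", 11 times

Bigram frequencies (highest first):
  at at: 11
  word at: 6
  at painter: 5
  at word: 4
  painter at: 4
  word word: 3
  … (3 more, each ≤ 3)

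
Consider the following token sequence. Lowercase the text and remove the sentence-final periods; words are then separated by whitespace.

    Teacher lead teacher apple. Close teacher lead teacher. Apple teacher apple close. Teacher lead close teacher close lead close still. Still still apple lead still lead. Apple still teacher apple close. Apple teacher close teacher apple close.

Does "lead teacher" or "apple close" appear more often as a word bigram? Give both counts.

"apple close" (4 vs 2)

"lead teacher": 2 occurrences
"apple close": 4 occurrences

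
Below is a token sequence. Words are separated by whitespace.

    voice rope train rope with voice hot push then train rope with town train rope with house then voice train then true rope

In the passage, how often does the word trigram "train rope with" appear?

3

Scanning the 21 overlapping trigram windows for "train rope with":
  position 3–5: train rope with
  position 10–12: train rope with
  position 14–16: train rope with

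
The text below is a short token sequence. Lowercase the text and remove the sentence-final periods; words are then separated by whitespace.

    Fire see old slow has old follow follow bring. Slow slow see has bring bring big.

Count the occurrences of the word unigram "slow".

Scanning the 16 tokens for "slow":
  position 4: slow
  position 10: slow
  position 11: slow

3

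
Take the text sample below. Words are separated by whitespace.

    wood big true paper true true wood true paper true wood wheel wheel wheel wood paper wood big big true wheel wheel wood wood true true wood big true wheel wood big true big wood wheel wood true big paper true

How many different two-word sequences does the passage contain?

18

41 tokens → 40 bigram windows in total.
Repeated bigrams (each contributes count−1 duplicates):
  big true: 4
  wheel wood: 4
  wood big: 4
  paper true: 3
  true wood: 3
  wheel wheel: 3
  wood true: 3
  true big: 2
  … (4 more repeated)
22 duplicate windows → 40 − 22 = 18 distinct.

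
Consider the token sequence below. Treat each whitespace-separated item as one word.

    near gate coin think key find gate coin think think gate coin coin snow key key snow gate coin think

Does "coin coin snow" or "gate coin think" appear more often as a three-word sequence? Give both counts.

"gate coin think" (3 vs 1)

"coin coin snow": 1 occurrence
"gate coin think": 3 occurrences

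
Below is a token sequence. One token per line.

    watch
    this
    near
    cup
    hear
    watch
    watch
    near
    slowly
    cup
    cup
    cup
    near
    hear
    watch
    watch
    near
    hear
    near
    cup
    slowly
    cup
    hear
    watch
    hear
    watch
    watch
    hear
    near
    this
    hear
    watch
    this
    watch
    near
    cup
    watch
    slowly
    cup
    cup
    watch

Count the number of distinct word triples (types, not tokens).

34

41 tokens → 39 trigram windows in total.
Repeated trigrams (each contributes count−1 duplicates):
  hear watch watch: 3
  cup hear watch: 2
  slowly cup cup: 2
  watch watch near: 2
5 duplicate windows → 39 − 5 = 34 distinct.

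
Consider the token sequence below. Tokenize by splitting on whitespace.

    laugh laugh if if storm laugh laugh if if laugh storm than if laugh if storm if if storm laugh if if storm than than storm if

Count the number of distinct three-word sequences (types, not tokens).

27 tokens → 25 trigram windows in total.
Repeated trigrams (each contributes count−1 duplicates):
  if if storm: 3
  laugh if if: 3
  if storm laugh: 2
  laugh laugh if: 2
6 duplicate windows → 25 − 6 = 19 distinct.

19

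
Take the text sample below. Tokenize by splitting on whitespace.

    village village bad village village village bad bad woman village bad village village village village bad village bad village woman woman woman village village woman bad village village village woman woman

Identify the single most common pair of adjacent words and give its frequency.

"village village", 9 times

Bigram frequencies (highest first):
  village village: 9
  village bad: 5
  bad village: 5
  village woman: 3
  woman woman: 3
  woman village: 2
  … (3 more, each ≤ 1)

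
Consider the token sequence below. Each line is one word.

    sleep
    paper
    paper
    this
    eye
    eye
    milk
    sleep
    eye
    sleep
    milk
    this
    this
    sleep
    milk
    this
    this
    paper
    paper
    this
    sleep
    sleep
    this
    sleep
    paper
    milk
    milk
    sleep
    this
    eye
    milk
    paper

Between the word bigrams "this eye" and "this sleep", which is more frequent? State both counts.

"this sleep" (3 vs 2)

"this eye": 2 occurrences
"this sleep": 3 occurrences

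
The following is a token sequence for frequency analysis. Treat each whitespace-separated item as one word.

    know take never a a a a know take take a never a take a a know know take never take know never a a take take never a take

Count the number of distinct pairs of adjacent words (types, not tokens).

13

30 tokens → 29 bigram windows in total.
Repeated bigrams (each contributes count−1 duplicates):
  a a: 5
  never a: 4
  a take: 3
  know take: 3
  take never: 3
  a know: 2
  take a: 2
  take take: 2
16 duplicate windows → 29 − 16 = 13 distinct.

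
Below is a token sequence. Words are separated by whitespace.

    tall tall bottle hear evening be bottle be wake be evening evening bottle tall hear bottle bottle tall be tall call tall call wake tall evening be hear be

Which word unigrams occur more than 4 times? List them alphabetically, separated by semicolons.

Unigram counts meeting the condition (more than 4 times):
  be: 6
  bottle: 5
  tall: 7

be; bottle; tall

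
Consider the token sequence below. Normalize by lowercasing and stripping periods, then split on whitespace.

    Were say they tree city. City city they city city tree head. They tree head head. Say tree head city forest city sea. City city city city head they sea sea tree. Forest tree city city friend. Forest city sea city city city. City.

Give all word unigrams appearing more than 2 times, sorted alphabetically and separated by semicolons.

Unigram counts meeting the condition (more than 2 times):
  city: 18
  forest: 3
  head: 5
  sea: 4
  they: 4
  tree: 6

city; forest; head; sea; they; tree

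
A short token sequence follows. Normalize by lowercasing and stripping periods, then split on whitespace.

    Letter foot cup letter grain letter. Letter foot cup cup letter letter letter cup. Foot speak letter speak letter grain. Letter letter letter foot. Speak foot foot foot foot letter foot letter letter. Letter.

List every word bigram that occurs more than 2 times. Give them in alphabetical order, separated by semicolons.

foot foot; letter foot; letter letter

Bigram counts meeting the condition (more than 2 times):
  foot foot: 3
  letter foot: 4
  letter letter: 7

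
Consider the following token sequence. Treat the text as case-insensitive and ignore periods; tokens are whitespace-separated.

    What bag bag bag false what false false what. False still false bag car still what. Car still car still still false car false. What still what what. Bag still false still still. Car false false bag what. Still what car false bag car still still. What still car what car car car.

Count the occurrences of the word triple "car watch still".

0

Scanning the 51 overlapping trigram windows for "car watch still":
  (none found)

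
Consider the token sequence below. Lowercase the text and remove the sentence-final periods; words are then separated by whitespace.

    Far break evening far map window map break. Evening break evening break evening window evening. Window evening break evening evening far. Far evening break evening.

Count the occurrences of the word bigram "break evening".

6

Scanning the 24 overlapping bigram windows for "break evening":
  position 2–3: break evening
  position 8–9: break evening
  position 10–11: break evening
  position 12–13: break evening
  position 18–19: break evening
  position 24–25: break evening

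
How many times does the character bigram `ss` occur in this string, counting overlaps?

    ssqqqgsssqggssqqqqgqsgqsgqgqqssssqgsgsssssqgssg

Sliding a length-2 window over the 47 characters (46 positions):
  position 1–2: ss
  position 7–8: ss
  position 8–9: ss
  position 13–14: ss
  position 30–31: ss
  position 31–32: ss
  position 32–33: ss
  position 38–39: ss
  position 39–40: ss
  position 40–41: ss
  … (2 more)

12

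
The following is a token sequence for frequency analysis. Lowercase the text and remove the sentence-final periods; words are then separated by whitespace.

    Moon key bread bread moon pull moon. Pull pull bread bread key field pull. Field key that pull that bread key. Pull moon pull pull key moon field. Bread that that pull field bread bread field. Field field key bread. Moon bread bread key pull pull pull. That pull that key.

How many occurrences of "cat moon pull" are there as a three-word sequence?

Scanning the 49 overlapping trigram windows for "cat moon pull":
  (none found)

0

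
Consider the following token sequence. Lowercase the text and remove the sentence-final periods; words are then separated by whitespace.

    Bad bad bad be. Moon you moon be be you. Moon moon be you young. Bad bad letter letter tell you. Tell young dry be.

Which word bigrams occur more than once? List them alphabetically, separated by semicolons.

Bigram counts meeting the condition (more than once):
  bad bad: 3
  be you: 2
  moon be: 2
  you moon: 2

bad bad; be you; moon be; you moon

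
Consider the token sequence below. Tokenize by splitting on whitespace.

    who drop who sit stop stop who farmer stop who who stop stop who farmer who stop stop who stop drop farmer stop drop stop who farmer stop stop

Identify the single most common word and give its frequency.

Unigram frequencies (highest first):
  stop: 12
  who: 9
  farmer: 4
  drop: 3
  sit: 1

"stop", 12 times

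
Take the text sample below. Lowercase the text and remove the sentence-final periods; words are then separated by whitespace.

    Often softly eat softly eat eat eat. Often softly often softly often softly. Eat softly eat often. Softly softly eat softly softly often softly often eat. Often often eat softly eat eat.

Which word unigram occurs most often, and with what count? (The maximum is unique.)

Unigram frequencies (highest first):
  softly: 12
  eat: 11
  often: 9

"softly", 12 times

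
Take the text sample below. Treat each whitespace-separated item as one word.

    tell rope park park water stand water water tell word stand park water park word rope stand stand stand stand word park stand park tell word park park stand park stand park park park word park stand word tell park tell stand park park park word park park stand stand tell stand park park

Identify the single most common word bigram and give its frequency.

Bigram frequencies (highest first):
  park park: 8
  stand park: 6
  park stand: 5
  stand stand: 4
  word park: 4
  park word: 3
  … (18 more, each ≤ 2)

"park park", 8 times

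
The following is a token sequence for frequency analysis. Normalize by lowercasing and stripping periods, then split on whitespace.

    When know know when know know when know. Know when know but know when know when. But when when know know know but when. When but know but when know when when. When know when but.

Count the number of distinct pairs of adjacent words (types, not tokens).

36 tokens → 35 bigram windows in total.
Repeated bigrams (each contributes count−1 duplicates):
  when know: 8
  know when: 7
  know know: 5
  when when: 4
  but when: 3
  know but: 3
  when but: 3
  but know: 2
27 duplicate windows → 35 − 27 = 8 distinct.

8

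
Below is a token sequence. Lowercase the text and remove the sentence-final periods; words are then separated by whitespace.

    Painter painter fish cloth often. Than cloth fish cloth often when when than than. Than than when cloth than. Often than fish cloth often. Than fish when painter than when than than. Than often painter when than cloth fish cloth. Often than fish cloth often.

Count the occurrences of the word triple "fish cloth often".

Scanning the 43 overlapping trigram windows for "fish cloth often":
  position 3–5: fish cloth often
  position 8–10: fish cloth often
  position 22–24: fish cloth often
  position 39–41: fish cloth often
  position 43–45: fish cloth often

5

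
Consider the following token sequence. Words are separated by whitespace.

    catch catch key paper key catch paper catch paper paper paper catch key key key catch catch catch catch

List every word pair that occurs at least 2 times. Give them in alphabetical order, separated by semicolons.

catch catch; catch key; catch paper; key catch; key key; paper catch; paper paper

Bigram counts meeting the condition (at least 2 times):
  catch catch: 4
  catch key: 2
  catch paper: 2
  key catch: 2
  key key: 2
  paper catch: 2
  paper paper: 2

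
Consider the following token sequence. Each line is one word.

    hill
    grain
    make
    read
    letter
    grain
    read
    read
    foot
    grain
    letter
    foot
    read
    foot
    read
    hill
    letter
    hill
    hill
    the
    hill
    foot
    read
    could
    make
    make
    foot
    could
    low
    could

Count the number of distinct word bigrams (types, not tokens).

30 tokens → 29 bigram windows in total.
Repeated bigrams (each contributes count−1 duplicates):
  foot read: 3
  read foot: 2
3 duplicate windows → 29 − 3 = 26 distinct.

26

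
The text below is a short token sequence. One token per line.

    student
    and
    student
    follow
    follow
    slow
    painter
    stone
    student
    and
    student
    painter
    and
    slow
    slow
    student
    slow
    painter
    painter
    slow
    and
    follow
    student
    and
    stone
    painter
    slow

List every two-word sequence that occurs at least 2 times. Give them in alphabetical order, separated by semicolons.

Bigram counts meeting the condition (at least 2 times):
  and student: 2
  painter slow: 2
  slow painter: 2
  student and: 3

and student; painter slow; slow painter; student and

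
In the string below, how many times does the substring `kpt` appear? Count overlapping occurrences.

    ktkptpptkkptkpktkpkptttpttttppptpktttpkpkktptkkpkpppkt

3

Sliding a length-3 window over the 54 characters (52 positions):
  position 3–5: kpt
  position 10–12: kpt
  position 19–21: kpt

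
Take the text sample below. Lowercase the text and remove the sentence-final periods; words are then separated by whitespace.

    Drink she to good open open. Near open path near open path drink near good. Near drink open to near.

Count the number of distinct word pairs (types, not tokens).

17

20 tokens → 19 bigram windows in total.
Repeated bigrams (each contributes count−1 duplicates):
  near open: 2
  open path: 2
2 duplicate windows → 19 − 2 = 17 distinct.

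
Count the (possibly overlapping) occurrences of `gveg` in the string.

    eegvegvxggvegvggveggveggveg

Sliding a length-4 window over the 27 characters (24 positions):
  position 3–6: gveg
  position 10–13: gveg
  position 16–19: gveg
  position 20–23: gveg
  position 24–27: gveg

5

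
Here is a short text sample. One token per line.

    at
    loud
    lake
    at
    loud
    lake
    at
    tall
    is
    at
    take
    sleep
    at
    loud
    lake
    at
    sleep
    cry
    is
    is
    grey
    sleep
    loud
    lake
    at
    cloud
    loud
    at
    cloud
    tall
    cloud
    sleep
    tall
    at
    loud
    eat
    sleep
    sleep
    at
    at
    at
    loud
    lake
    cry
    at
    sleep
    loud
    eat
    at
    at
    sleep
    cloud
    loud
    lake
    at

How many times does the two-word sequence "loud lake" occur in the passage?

Scanning the 54 overlapping bigram windows for "loud lake":
  position 2–3: loud lake
  position 5–6: loud lake
  position 14–15: loud lake
  position 23–24: loud lake
  position 42–43: loud lake
  position 53–54: loud lake

6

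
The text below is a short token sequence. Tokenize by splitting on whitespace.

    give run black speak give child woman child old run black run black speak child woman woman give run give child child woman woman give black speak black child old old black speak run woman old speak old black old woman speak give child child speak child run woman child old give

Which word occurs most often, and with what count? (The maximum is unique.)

"child", 10 times

Unigram frequencies (highest first):
  child: 10
  woman: 8
  give: 7
  black: 7
  speak: 7
  old: 7
  … (1 more, each ≤ 6)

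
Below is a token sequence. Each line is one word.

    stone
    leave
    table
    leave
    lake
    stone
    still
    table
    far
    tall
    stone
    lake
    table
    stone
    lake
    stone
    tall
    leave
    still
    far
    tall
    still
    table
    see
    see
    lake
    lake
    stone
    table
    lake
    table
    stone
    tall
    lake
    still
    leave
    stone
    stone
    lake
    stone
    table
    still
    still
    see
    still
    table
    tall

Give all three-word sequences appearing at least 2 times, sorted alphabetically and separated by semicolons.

Trigram counts meeting the condition (at least 2 times):
  lake stone table: 2
  lake table stone: 2
  stone lake stone: 2

lake stone table; lake table stone; stone lake stone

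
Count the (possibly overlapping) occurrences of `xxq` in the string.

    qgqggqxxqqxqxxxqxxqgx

Sliding a length-3 window over the 21 characters (19 positions):
  position 7–9: xxq
  position 14–16: xxq
  position 17–19: xxq

3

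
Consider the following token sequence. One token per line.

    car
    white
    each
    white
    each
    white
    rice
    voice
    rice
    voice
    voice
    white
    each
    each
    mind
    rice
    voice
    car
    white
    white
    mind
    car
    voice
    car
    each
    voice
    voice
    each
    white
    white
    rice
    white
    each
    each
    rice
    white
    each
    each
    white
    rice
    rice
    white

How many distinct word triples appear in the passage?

42 tokens → 40 trigram windows in total.
Repeated trigrams (each contributes count−1 duplicates):
  white each each: 3
  each white rice: 2
  rice white each: 2
  white each white: 2
5 duplicate windows → 40 − 5 = 35 distinct.

35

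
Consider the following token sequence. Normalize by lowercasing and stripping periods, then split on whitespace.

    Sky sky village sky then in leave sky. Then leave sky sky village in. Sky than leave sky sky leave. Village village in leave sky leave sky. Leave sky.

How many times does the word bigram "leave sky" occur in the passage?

6

Scanning the 28 overlapping bigram windows for "leave sky":
  position 7–8: leave sky
  position 10–11: leave sky
  position 17–18: leave sky
  position 24–25: leave sky
  position 26–27: leave sky
  position 28–29: leave sky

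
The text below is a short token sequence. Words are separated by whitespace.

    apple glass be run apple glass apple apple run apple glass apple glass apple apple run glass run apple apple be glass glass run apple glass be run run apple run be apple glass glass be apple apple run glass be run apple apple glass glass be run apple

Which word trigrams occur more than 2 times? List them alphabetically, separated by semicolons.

apple apple run; apple glass apple; be run apple; glass be run; run apple glass

Trigram counts meeting the condition (more than 2 times):
  apple apple run: 3
  apple glass apple: 3
  be run apple: 3
  glass be run: 4
  run apple glass: 3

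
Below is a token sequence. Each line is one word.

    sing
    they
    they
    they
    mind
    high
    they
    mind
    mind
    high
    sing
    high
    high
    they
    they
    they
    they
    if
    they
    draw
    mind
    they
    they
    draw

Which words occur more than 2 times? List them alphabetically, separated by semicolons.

high; mind; they

Unigram counts meeting the condition (more than 2 times):
  high: 4
  mind: 4
  they: 11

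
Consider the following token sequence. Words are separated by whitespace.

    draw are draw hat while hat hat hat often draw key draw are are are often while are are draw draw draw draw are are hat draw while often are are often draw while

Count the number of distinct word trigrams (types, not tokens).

29

34 tokens → 32 trigram windows in total.
Repeated trigrams (each contributes count−1 duplicates):
  are are often: 2
  draw are are: 2
  draw draw draw: 2
3 duplicate windows → 32 − 3 = 29 distinct.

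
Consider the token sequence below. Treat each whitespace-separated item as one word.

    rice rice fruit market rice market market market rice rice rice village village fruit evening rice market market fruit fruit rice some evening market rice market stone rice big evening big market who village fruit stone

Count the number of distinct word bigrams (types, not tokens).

26

36 tokens → 35 bigram windows in total.
Repeated bigrams (each contributes count−1 duplicates):
  market market: 3
  market rice: 3
  rice market: 3
  rice rice: 3
  village fruit: 2
9 duplicate windows → 35 − 9 = 26 distinct.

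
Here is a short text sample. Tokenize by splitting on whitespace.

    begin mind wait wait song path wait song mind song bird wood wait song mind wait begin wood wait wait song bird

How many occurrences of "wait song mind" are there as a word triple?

Scanning the 20 overlapping trigram windows for "wait song mind":
  position 7–9: wait song mind
  position 13–15: wait song mind

2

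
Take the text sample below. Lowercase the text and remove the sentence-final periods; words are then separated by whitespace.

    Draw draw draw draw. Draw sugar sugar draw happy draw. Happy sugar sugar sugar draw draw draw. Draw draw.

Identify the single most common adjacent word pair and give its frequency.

Bigram frequencies (highest first):
  draw draw: 8
  sugar sugar: 3
  sugar draw: 2
  draw happy: 2
  draw sugar: 1
  happy draw: 1
  … (1 more, each ≤ 1)

"draw draw", 8 times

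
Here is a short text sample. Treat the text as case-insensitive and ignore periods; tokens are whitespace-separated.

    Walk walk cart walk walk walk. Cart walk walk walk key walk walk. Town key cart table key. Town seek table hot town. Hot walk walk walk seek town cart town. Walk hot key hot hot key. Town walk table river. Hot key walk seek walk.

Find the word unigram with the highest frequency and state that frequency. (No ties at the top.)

Unigram frequencies (highest first):
  walk: 17
  key: 6
  town: 6
  hot: 6
  cart: 4
  table: 3
  … (2 more, each ≤ 3)

"walk", 17 times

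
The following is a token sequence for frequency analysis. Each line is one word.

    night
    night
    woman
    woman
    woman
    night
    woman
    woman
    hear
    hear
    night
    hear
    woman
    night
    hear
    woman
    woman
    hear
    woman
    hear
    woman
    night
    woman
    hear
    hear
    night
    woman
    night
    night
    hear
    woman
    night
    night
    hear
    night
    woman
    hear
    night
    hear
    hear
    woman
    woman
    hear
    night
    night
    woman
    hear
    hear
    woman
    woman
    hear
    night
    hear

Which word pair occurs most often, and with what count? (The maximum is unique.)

"woman hear", 8 times

Bigram frequencies (highest first):
  woman hear: 8
  hear woman: 7
  night woman: 6
  woman woman: 6
  hear night: 6
  night hear: 6
  … (3 more, each ≤ 5)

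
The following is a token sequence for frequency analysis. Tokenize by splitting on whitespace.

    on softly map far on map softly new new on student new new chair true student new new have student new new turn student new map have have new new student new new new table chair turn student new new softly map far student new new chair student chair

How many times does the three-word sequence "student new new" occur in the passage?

6

Scanning the 47 overlapping trigram windows for "student new new":
  position 11–13: student new new
  position 16–18: student new new
  position 20–22: student new new
  position 31–33: student new new
  position 38–40: student new new
  position 44–46: student new new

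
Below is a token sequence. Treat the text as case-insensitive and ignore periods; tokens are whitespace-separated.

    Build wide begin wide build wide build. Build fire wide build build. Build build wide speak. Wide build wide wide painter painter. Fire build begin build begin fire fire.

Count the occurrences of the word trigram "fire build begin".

Scanning the 27 overlapping trigram windows for "fire build begin":
  position 23–25: fire build begin

1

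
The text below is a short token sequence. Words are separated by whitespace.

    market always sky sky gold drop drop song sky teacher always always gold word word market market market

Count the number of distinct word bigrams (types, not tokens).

18 tokens → 17 bigram windows in total.
Repeated bigrams (each contributes count−1 duplicates):
  market market: 2
1 duplicate windows → 17 − 1 = 16 distinct.

16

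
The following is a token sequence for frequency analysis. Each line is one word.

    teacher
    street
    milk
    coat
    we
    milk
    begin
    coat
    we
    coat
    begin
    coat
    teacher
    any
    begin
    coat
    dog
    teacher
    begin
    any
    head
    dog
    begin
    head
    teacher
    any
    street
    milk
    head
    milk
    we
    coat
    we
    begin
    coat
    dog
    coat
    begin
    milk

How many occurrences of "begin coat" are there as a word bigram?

Scanning the 38 overlapping bigram windows for "begin coat":
  position 7–8: begin coat
  position 11–12: begin coat
  position 15–16: begin coat
  position 34–35: begin coat

4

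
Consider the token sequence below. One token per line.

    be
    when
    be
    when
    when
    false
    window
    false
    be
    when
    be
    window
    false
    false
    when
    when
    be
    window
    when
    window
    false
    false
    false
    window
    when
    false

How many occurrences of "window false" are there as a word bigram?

3

Scanning the 25 overlapping bigram windows for "window false":
  position 7–8: window false
  position 12–13: window false
  position 20–21: window false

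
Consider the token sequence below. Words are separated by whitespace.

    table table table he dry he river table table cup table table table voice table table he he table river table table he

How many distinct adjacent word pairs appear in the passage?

23 tokens → 22 bigram windows in total.
Repeated bigrams (each contributes count−1 duplicates):
  table table: 7
  table he: 3
  river table: 2
9 duplicate windows → 22 − 9 = 13 distinct.

13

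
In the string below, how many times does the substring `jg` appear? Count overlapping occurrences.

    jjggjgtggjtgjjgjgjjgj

5

Sliding a length-2 window over the 21 characters (20 positions):
  position 2–3: jg
  position 5–6: jg
  position 14–15: jg
  position 16–17: jg
  position 19–20: jg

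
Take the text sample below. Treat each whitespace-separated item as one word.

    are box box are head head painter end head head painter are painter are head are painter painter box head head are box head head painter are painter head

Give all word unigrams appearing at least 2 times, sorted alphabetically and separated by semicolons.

Unigram counts meeting the condition (at least 2 times):
  are: 7
  box: 4
  head: 10
  painter: 7

are; box; head; painter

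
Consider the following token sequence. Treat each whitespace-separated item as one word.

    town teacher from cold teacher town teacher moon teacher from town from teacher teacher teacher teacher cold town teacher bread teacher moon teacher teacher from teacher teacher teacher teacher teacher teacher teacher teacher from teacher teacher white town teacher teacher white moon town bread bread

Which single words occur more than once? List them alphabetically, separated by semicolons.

bread; cold; from; moon; teacher; town; white

Unigram counts meeting the condition (more than once):
  bread: 3
  cold: 2
  from: 5
  moon: 3
  teacher: 24
  town: 6
  white: 2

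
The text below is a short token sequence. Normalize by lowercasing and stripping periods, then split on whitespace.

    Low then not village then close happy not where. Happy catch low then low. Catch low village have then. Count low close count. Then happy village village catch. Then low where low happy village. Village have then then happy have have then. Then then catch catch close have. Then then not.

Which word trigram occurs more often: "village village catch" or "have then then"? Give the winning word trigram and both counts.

"village village catch": 1 occurrence
"have then then": 3 occurrences

"have then then" (3 vs 1)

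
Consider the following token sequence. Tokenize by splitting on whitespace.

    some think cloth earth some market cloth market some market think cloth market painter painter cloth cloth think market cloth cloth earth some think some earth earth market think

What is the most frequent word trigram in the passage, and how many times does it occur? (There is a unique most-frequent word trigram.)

"cloth earth some", 2 times

Trigram frequencies (highest first):
  cloth earth some: 2
  some think cloth: 1
  think cloth earth: 1
  earth some market: 1
  some market cloth: 1
  market cloth market: 1
  … (20 more, each ≤ 1)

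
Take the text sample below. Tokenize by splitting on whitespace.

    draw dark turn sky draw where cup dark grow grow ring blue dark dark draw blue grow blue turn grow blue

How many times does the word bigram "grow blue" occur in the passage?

2

Scanning the 20 overlapping bigram windows for "grow blue":
  position 17–18: grow blue
  position 20–21: grow blue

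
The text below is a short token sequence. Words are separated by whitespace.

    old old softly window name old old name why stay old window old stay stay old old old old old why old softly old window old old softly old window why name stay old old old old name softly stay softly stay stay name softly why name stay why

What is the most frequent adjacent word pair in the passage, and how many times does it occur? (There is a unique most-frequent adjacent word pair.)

"old old", 10 times

Bigram frequencies (highest first):
  old old: 10
  old softly: 3
  stay old: 3
  old window: 3
  old name: 2
  window old: 2
  … (19 more, each ≤ 2)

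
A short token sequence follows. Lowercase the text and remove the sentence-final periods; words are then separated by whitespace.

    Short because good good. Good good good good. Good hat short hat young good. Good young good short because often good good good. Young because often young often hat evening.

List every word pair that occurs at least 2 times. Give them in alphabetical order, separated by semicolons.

Bigram counts meeting the condition (at least 2 times):
  because often: 2
  good good: 9
  good young: 2
  short because: 2
  young good: 2

because often; good good; good young; short because; young good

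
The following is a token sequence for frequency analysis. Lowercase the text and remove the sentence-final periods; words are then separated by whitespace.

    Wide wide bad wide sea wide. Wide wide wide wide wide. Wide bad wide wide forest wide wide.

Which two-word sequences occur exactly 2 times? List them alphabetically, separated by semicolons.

Bigram counts meeting the condition (exactly 2 times):
  bad wide: 2
  wide bad: 2

bad wide; wide bad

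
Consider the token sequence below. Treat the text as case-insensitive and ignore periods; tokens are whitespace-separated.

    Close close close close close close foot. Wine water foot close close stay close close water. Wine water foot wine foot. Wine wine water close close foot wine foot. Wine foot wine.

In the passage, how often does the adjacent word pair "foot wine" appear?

Scanning the 31 overlapping bigram windows for "foot wine":
  position 7–8: foot wine
  position 19–20: foot wine
  position 21–22: foot wine
  position 27–28: foot wine
  position 29–30: foot wine
  position 31–32: foot wine

6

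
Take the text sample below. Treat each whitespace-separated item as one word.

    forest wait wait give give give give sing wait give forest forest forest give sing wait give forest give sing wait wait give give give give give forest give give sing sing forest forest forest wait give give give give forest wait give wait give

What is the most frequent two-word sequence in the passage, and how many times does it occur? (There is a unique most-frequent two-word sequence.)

"give give", 11 times

Bigram frequencies (highest first):
  give give: 11
  wait give: 7
  give sing: 4
  give forest: 4
  forest forest: 4
  forest wait: 3
  … (6 more, each ≤ 3)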